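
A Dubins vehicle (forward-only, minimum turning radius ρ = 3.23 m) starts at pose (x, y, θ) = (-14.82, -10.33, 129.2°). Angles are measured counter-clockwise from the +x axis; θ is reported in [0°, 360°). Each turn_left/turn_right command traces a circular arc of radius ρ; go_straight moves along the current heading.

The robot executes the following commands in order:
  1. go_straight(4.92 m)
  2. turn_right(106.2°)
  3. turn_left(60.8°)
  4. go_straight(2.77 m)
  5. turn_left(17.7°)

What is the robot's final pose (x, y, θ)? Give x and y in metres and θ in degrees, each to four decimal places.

(-14.4863, 4.8684, 101.5000°)

set_pose: (x, y, θ) = (-14.8200, -10.3300, 129.2000°), ρ = 3.23
go_straight(4.92): x += 4.92·cos θ, y += 4.92·sin θ → (-17.9296, -6.5173, 129.2000°)
turn_right(106.2°): centre at ρ to the right, rotate −106.2° → (-16.6886, -1.5026, 23.0000°)
turn_left(60.8°): centre at ρ to the left, rotate +60.8° → (-14.7395, 1.1218, 83.8000°)
go_straight(2.77): x += 2.77·cos θ, y += 2.77·sin θ → (-14.4404, 3.8756, 83.8000°)
turn_left(17.7°): centre at ρ to the left, rotate +17.7° → (-14.4863, 4.8684, 101.5000°)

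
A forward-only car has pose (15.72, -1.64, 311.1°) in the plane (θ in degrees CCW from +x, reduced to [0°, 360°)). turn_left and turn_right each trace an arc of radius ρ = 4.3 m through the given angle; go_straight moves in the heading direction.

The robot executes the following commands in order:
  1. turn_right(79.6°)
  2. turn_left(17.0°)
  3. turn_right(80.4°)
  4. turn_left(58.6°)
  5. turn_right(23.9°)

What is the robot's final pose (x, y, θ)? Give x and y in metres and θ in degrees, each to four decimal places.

set_pose: (x, y, θ) = (15.7200, -1.6400, 311.1000°), ρ = 4.3
turn_right(79.6°): centre at ρ to the right, rotate −79.6° → (15.8449, -7.1435, 231.5000°)
turn_left(17.0°): centre at ρ to the left, rotate +17.0° → (15.2093, -8.2444, 248.5000°)
turn_right(80.4°): centre at ρ to the right, rotate −80.4° → (10.3218, -10.8760, 168.1000°)
turn_left(58.6°): centre at ρ to the left, rotate +58.6° → (6.3057, -12.1346, 226.7000°)
turn_right(23.9°): centre at ρ to the right, rotate −23.9° → (4.8426, -13.1496, 202.8000°)

(4.8426, -13.1496, 202.8000°)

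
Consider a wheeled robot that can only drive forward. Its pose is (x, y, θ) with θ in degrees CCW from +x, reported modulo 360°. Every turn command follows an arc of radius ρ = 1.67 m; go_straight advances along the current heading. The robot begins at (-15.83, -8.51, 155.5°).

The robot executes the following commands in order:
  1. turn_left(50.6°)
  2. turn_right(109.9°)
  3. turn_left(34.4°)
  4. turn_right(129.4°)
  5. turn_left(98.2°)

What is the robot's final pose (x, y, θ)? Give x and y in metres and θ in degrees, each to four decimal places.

(-17.1988, -1.6053, 99.4000°)

set_pose: (x, y, θ) = (-15.8300, -8.5100, 155.5000°), ρ = 1.67
turn_left(50.6°): centre at ρ to the left, rotate +50.6° → (-17.2572, -8.5299, 206.1000°)
turn_right(109.9°): centre at ρ to the right, rotate −109.9° → (-19.6522, -7.2106, 96.2000°)
turn_left(34.4°): centre at ρ to the left, rotate +34.4° → (-20.0444, -6.3041, 130.6000°)
turn_right(129.4°): centre at ρ to the right, rotate −129.4° → (-18.8114, -3.5477, 1.2000°)
turn_left(98.2°): centre at ρ to the left, rotate +98.2° → (-17.1988, -1.6053, 99.4000°)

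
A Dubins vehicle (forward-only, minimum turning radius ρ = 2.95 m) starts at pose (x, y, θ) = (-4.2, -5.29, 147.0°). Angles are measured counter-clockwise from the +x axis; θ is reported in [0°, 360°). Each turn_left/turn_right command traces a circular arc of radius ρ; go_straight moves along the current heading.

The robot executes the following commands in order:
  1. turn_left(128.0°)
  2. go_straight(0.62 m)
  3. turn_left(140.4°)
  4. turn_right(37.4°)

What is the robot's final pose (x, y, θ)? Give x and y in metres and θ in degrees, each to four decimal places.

(-1.8077, -8.9264, 18.0000°)

set_pose: (x, y, θ) = (-4.2000, -5.2900, 147.0000°), ρ = 2.95
turn_left(128.0°): centre at ρ to the left, rotate +128.0° → (-8.7455, -8.0212, 275.0000°)
go_straight(0.62): x += 0.62·cos θ, y += 0.62·sin θ → (-8.6914, -8.6388, 275.0000°)
turn_left(140.4°): centre at ρ to the left, rotate +140.4° → (-3.3244, -10.0569, 415.4000° ≡ 55.4000°)
turn_right(37.4°): centre at ρ to the right, rotate −37.4° → (-1.8077, -8.9264, 18.0000°)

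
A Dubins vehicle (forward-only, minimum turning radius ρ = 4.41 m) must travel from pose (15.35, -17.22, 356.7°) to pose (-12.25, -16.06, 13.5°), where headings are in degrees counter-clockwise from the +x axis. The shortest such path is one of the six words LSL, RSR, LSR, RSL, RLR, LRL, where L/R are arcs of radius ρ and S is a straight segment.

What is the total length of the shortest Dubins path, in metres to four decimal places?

Let ψ = atan2(Δy, Δx) = atan2(1.16, -27.60) = 177.5933° be the start→goal bearing.
Normalize: d = |goal − start| / ρ = 27.624366/4.41 = 6.264029, α = (θ_start − ψ) mod 360° = 179.1067° = 3.126001 rad, β = (θ_goal − ψ) mod 360° = 195.9067° = 3.419216 rad.
Common terms: sin α = 0.015591, cos α = -0.999878, sin β = -0.274071, cos β = -0.961709, cos(α−β) = 0.957319, d² = 39.238054. Work in radians in the unit-radius frame; every candidate has L = ρ·(t + p + q).
LSL: p² = 2 + d² − 2cos(α−β) + 2d(sin α − sin β) = 42.952318; p = √p² = 6.553802; φ = atan2(cos β − cos α, d + sin α − sin β) = 0.005824 rad; t = (φ − α) mod 2π = 3.163008 rad, q = (β − φ) mod 2π = 3.413392 rad → L = 4.41·(3.163008 + 6.553802 + 3.413392) = 4.41·13.130202 = 57.904193 m
RSR: p² = 2 + d² − 2cos(α−β) + 2d(sin β − sin α) = 35.694512; p = √p² = 5.974488; φ = atan2(cos α − cos β, d − sin α + sin β) = -0.006389 rad; t = (α − φ) mod 2π = 3.132390 rad, q = (φ − β) mod 2π = 2.857580 rad → L = 4.41·(3.132390 + 5.974488 + 2.857580) = 4.41·11.964458 = 52.763262 m
LSR: p² = d² − 2 + 2cos(α−β) + 2d(sin α + sin β) = 35.914439; p = √p² = 5.992866; φ = atan2(−cos α − cos β, d + sin α + sin β) − atan2(−2, p) = 0.637812 rad; t = (φ − α) mod 2π = 3.794997 rad, q = (φ − β) mod 2π = 3.501781 rad → L = 4.41·(3.794997 + 5.992866 + 3.501781) = 4.41·13.289644 = 58.607329 m
RSL: p² = d² − 2 + 2cos(α−β) − 2d(sin α + sin β) = 42.390947; p = √p² = 6.510833; φ = atan2(cos α + cos β, d − sin α − sin β) − atan2(2, p) = -0.590168 rad; t = (α − φ) mod 2π = 3.716169 rad, q = (β − φ) mod 2π = 4.009384 rad → L = 4.41·(3.716169 + 6.510833 + 4.009384) = 4.41·14.236386 = 62.782464 m
RLR: c = (6 − d² + 2cos(α−β) + 2d(sin α − sin β))/8 = -3.461814, |c| > 1 → infeasible
LRL: c = (6 − d² + 2cos(α−β) − 2d(sin α − sin β))/8 = -4.369040, |c| > 1 → infeasible
Shortest: RSR with L = 52.763262 m ≈ 52.7633 m

52.7633 m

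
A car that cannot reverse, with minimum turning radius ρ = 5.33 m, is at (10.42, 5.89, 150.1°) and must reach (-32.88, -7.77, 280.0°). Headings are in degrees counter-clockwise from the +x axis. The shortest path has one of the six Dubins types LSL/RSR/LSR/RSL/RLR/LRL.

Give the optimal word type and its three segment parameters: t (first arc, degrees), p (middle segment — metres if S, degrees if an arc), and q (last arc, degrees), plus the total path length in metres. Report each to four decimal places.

Let ψ = atan2(Δy, Δx) = atan2(-13.66, -43.30) = -162.4909° be the start→goal bearing.
Normalize: d = |goal − start| / ρ = 45.403586/5.33 = 8.518496, α = (θ_start − ψ) mod 360° = 312.5909° = 5.455740 rad, β = (θ_goal − ψ) mod 360° = 82.4909° = 1.439738 rad.
Common terms: sin α = -0.736205, cos α = 0.676759, sin β = 0.991424, cos β = 0.130684, cos(α−β) = -0.641450, d² = 72.564781. Work in radians in the unit-radius frame; every candidate has L = ρ·(t + p + q).
LSL: p² = 2 + d² − 2cos(α−β) + 2d(sin α − sin β) = 46.414082; p = √p² = 6.812788; φ = atan2(cos β − cos α, d + sin α − sin β) = -0.080241 rad; t = (φ − α) mod 2π = 0.747204 rad, q = (β − φ) mod 2π = 1.519978 rad → L = 5.33·(0.747204 + 6.812788 + 1.519978) = 5.33·9.079971 = 48.396245 m
RSR: p² = 2 + d² − 2cos(α−β) + 2d(sin β − sin α) = 105.281278; p = √p² = 10.260667; φ = atan2(cos α − cos β, d − sin α + sin β) = 0.053245 rad; t = (α − φ) mod 2π = 5.402495 rad, q = (φ − β) mod 2π = 4.896693 rad → L = 5.33·(5.402495 + 10.260667 + 4.896693) = 5.33·20.559854 = 109.584024 m
LSR: p² = d² − 2 + 2cos(α−β) + 2d(sin α + sin β) = 73.630055; p = √p² = 8.580796; φ = atan2(−cos α − cos β, d + sin α + sin β) − atan2(−2, p) = 0.137219 rad; t = (φ − α) mod 2π = 0.964664 rad, q = (φ − β) mod 2π = 4.980667 rad → L = 5.33·(0.964664 + 8.580796 + 4.980667) = 5.33·14.526126 = 77.424254 m
RSL: p² = d² − 2 + 2cos(α−β) − 2d(sin α + sin β) = 64.933708; p = √p² = 8.058145; φ = atan2(cos α + cos β, d − sin α − sin β) − atan2(2, p) = -0.145875 rad; t = (α − φ) mod 2π = 5.601615 rad, q = (β − φ) mod 2π = 1.585613 rad → L = 5.33·(5.601615 + 8.058145 + 1.585613) = 5.33·15.245373 = 81.257839 m
RLR: c = (6 − d² + 2cos(α−β) + 2d(sin α − sin β))/8 = -12.160160, |c| > 1 → infeasible
LRL: c = (6 − d² + 2cos(α−β) − 2d(sin α − sin β))/8 = -4.801760, |c| > 1 → infeasible
Shortest: LSL with L = 48.396245 m ≈ 48.3962 m
Convert LSL to answer units (arcs ×180/π): t = 0.747204·180/π = 42.8117°, p = ρ·p = 5.33·6.812788 = 36.3122 m, q = 1.519978·180/π = 87.0883°, L = 48.3962 m.

LSL: t = 42.8117°, p = 36.3122 m, q = 87.0883°, L = 48.3962 m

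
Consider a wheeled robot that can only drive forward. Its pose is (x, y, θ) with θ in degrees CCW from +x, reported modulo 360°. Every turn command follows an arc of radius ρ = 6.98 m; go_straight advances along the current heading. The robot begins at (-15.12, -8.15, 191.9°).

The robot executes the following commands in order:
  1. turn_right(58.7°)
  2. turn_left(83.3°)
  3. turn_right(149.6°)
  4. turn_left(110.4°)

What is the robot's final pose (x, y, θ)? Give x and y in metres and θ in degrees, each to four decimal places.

(-47.5513, 12.7948, 177.3000°)

set_pose: (x, y, θ) = (-15.1200, -8.1500, 191.9000°), ρ = 6.98
turn_right(58.7°): centre at ρ to the right, rotate −58.7° → (-21.6475, -6.0981, 133.2000°)
turn_left(83.3°): centre at ρ to the left, rotate +83.3° → (-30.8876, -5.2654, 216.5000°)
turn_right(149.6°): centre at ρ to the right, rotate −149.6° → (-41.4598, 3.0841, 66.9000°)
turn_left(110.4°): centre at ρ to the left, rotate +110.4° → (-47.5513, 12.7948, 177.3000°)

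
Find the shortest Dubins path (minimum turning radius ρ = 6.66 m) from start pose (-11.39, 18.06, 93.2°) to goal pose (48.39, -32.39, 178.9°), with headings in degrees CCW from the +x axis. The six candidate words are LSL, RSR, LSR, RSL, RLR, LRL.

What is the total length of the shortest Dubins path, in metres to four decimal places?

101.0711 m

Let ψ = atan2(Δy, Δx) = atan2(-50.45, 59.78) = -40.1619° be the start→goal bearing.
Normalize: d = |goal − start| / ρ = 78.223084/6.66 = 11.745208, α = (θ_start − ψ) mod 360° = 133.3619° = 2.327605 rad, β = (θ_goal − ψ) mod 360° = 219.0619° = 3.823352 rad.
Common terms: sin α = 0.727031, cos α = -0.686605, sin β = -0.630160, cos β = -0.776465, cos(α−β) = 0.074979, d² = 137.949907. Work in radians in the unit-radius frame; every candidate has L = ρ·(t + p + q).
LSL: p² = 2 + d² − 2cos(α−β) + 2d(sin α − sin β) = 171.680933; p = √p² = 13.102707; φ = atan2(cos β − cos α, d + sin α − sin β) = -0.006858 rad; t = (φ − α) mod 2π = 3.948722 rad, q = (β − φ) mod 2π = 3.830210 rad → L = 6.66·(3.948722 + 13.102707 + 3.830210) = 6.66·20.881640 = 139.071719 m
RSR: p² = 2 + d² − 2cos(α−β) + 2d(sin β − sin α) = 107.918967; p = √p² = 10.388405; φ = atan2(cos α − cos β, d − sin α + sin β) = 0.008650 rad; t = (α − φ) mod 2π = 2.318955 rad, q = (φ − β) mod 2π = 2.468483 rad → L = 6.66·(2.318955 + 10.388405 + 2.468483) = 6.66·15.175844 = 101.071118 m
LSR: p² = d² − 2 + 2cos(α−β) + 2d(sin α + sin β) = 138.375394; p = √p² = 11.763307; φ = atan2(−cos α − cos β, d + sin α + sin β) − atan2(−2, p) = 0.291335 rad; t = (φ − α) mod 2π = 4.246916 rad, q = (φ − β) mod 2π = 2.751168 rad → L = 6.66·(4.246916 + 11.763307 + 2.751168) = 6.66·18.761391 = 124.950864 m
RSL: p² = d² − 2 + 2cos(α−β) − 2d(sin α + sin β) = 133.824335; p = √p² = 11.568247; φ = atan2(cos α + cos β, d − sin α − sin β) − atan2(2, p) = -0.296144 rad; t = (α − φ) mod 2π = 2.623749 rad, q = (β − φ) mod 2π = 4.119496 rad → L = 6.66·(2.623749 + 11.568247 + 4.119496) = 6.66·18.311492 = 121.954535 m
RLR: c = (6 − d² + 2cos(α−β) + 2d(sin α − sin β))/8 = -12.489871, |c| > 1 → infeasible
LRL: c = (6 − d² + 2cos(α−β) − 2d(sin α − sin β))/8 = -20.460117, |c| > 1 → infeasible
Shortest: RSR with L = 101.071118 m ≈ 101.0711 m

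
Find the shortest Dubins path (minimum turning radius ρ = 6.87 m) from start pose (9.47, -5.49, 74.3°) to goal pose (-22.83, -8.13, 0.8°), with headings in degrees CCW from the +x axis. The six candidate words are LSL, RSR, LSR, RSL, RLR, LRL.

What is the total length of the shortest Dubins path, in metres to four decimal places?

60.2435 m

Let ψ = atan2(Δy, Δx) = atan2(-2.64, -32.30) = -175.3274° be the start→goal bearing.
Normalize: d = |goal − start| / ρ = 32.407709/6.87 = 4.717279, α = (θ_start − ψ) mod 360° = 249.6274° = 4.356820 rad, β = (θ_goal − ψ) mod 360° = 176.1274° = 3.074003 rad.
Common terms: sin α = -0.937449, cos α = -0.348124, sin β = 0.067538, cos β = -0.997717, cos(α−β) = 0.284015, d² = 22.252724. Work in radians in the unit-radius frame; every candidate has L = ρ·(t + p + q).
LSL: p² = 2 + d² − 2cos(α−β) + 2d(sin α − sin β) = 14.203086; p = √p² = 3.768698; φ = atan2(cos β − cos α, d + sin α − sin β) = -0.173230 rad; t = (φ − α) mod 2π = 1.753135 rad, q = (β − φ) mod 2π = 3.247233 rad → L = 6.87·(1.753135 + 3.768698 + 3.247233) = 6.87·8.769066 = 60.243487 m
RSR: p² = 2 + d² − 2cos(α−β) + 2d(sin β − sin α) = 33.166301; p = √p² = 5.759019; φ = atan2(cos α − cos β, d − sin α + sin β) = 0.113036 rad; t = (α − φ) mod 2π = 4.243784 rad, q = (φ − β) mod 2π = 3.322219 rad → L = 6.87·(4.243784 + 5.759019 + 3.322219) = 6.87·13.325021 = 91.542897 m
LSR: p² = d² − 2 + 2cos(α−β) + 2d(sin α + sin β) = 12.613537; p = √p² = 3.551554; φ = atan2(−cos α − cos β, d + sin α + sin β) − atan2(−2, p) = 0.849375 rad; t = (φ − α) mod 2π = 2.775740 rad, q = (φ − β) mod 2π = 4.058557 rad → L = 6.87·(2.775740 + 3.551554 + 4.058557) = 6.87·10.385851 = 71.350798 m
RSL: p² = d² − 2 + 2cos(α−β) − 2d(sin α + sin β) = 29.027973; p = √p² = 5.387761; φ = atan2(cos α + cos β, d − sin α − sin β) − atan2(2, p) = -0.591822 rad; t = (α − φ) mod 2π = 4.948642 rad, q = (β − φ) mod 2π = 3.665825 rad → L = 6.87·(4.948642 + 5.387761 + 3.665825) = 6.87·14.002228 = 96.195305 m
RLR: c = (6 − d² + 2cos(α−β) + 2d(sin α − sin β))/8 = -3.145788, |c| > 1 → infeasible
LRL: c = (6 − d² + 2cos(α−β) − 2d(sin α − sin β))/8 = -0.775386; p = 2π − arccos c = 3.825063 rad; φ = atan2(cos β − cos α, d + sin α − sin β) = -0.173230 rad; t = (φ − α + p/2) mod 2π = 3.665667 rad, q = (β − α − t + p) mod 2π = 5.159765 rad → L = 6.87·(3.665667 + 3.825063 + 5.159765) = 6.87·12.650495 = 86.908900 m
Shortest: LSL with L = 60.243487 m ≈ 60.2435 m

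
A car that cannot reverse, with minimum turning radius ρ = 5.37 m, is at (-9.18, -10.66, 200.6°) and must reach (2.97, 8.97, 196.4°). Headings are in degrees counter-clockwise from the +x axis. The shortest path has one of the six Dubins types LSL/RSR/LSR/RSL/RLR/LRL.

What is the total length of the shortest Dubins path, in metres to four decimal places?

Let ψ = atan2(Δy, Δx) = atan2(19.63, 12.15) = 58.2445° be the start→goal bearing.
Normalize: d = |goal − start| / ρ = 23.085913/5.37 = 4.299053, α = (θ_start − ψ) mod 360° = 142.3555° = 2.484571 rad, β = (θ_goal − ψ) mod 360° = 138.1555° = 2.411268 rad.
Common terms: sin α = 0.610761, cos α = -0.791815, sin β = 0.667112, cos β = -0.744958, cos(α−β) = 0.997314, d² = 18.481855. Work in radians in the unit-radius frame; every candidate has L = ρ·(t + p + q).
LSL: p² = 2 + d² − 2cos(α−β) + 2d(sin α − sin β) = 18.002715; p = √p² = 4.242961; φ = atan2(cos β − cos α, d + sin α − sin β) = 0.011044 rad; t = (φ − α) mod 2π = 3.809658 rad, q = (β − φ) mod 2π = 2.400224 rad → L = 5.37·(3.809658 + 4.242961 + 2.400224) = 5.37·10.452842 = 56.131762 m
RSR: p² = 2 + d² − 2cos(α−β) + 2d(sin β − sin α) = 18.971737; p = √p² = 4.355656; φ = atan2(cos α − cos β, d − sin α + sin β) = -0.010758 rad; t = (α − φ) mod 2π = 2.495330 rad, q = (φ − β) mod 2π = 3.861160 rad → L = 5.37·(2.495330 + 4.355656 + 3.861160) = 5.37·10.712145 = 57.524218 m
LSR: p² = d² − 2 + 2cos(α−β) + 2d(sin α + sin β) = 29.463768; p = √p² = 5.428054; φ = atan2(−cos α − cos β, d + sin α + sin β) − atan2(−2, p) = 0.621907 rad; t = (φ − α) mod 2π = 4.420521 rad, q = (φ − β) mod 2π = 4.493825 rad → L = 5.37·(4.420521 + 5.428054 + 4.493825) = 5.37·14.342400 = 77.018687 m
RSL: p² = d² − 2 + 2cos(α−β) − 2d(sin α + sin β) = 7.489200; p = √p² = 2.736640; φ = atan2(cos α + cos β, d − sin α − sin β) − atan2(2, p) = -1.101671 rad; t = (α − φ) mod 2π = 3.586243 rad, q = (β − φ) mod 2π = 3.512939 rad → L = 5.37·(3.586243 + 2.736640 + 3.512939) = 5.37·9.835822 = 52.818363 m
RLR: c = (6 − d² + 2cos(α−β) + 2d(sin α − sin β))/8 = -1.371467, |c| > 1 → infeasible
LRL: c = (6 − d² + 2cos(α−β) − 2d(sin α − sin β))/8 = -1.250339, |c| > 1 → infeasible
Shortest: RSL with L = 52.818363 m ≈ 52.8184 m

52.8184 m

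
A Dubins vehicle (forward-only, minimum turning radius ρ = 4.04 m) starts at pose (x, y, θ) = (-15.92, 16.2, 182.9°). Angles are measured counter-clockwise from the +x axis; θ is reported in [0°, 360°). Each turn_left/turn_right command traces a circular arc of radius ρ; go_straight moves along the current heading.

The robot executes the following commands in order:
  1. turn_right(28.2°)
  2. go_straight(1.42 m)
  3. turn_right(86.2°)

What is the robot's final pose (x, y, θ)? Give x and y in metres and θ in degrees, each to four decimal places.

set_pose: (x, y, θ) = (-15.9200, 16.2000, 182.9000°), ρ = 4.04
turn_right(28.2°): centre at ρ to the right, rotate −28.2° → (-17.8509, 16.5823, 154.7000°)
go_straight(1.42): x += 1.42·cos θ, y += 1.42·sin θ → (-19.1347, 17.1892, 154.7000°)
turn_right(86.2°): centre at ρ to the right, rotate −86.2° → (-21.1671, 22.3223, 68.5000°)

(-21.1671, 22.3223, 68.5000°)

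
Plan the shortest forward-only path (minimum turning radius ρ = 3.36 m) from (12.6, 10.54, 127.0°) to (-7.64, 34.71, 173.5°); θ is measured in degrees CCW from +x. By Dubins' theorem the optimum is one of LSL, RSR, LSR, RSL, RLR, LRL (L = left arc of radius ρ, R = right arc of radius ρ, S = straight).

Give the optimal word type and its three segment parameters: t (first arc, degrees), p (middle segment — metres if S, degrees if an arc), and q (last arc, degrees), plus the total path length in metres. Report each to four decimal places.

Let ψ = atan2(Δy, Δx) = atan2(24.17, -20.24) = 129.9429° be the start→goal bearing.
Normalize: d = |goal − start| / ρ = 31.525331/3.36 = 9.382539, α = (θ_start − ψ) mod 360° = 357.0571° = 6.231823 rad, β = (θ_goal − ψ) mod 360° = 43.5571° = 0.760215 rad.
Common terms: sin α = -0.051340, cos α = 0.998681, sin β = 0.689078, cos β = 0.724688, cos(α−β) = 0.688355, d² = 88.032038. Work in radians in the unit-radius frame; every candidate has L = ρ·(t + p + q).
LSL: p² = 2 + d² − 2cos(α−β) + 2d(sin α − sin β) = 74.761334; p = √p² = 8.646464; φ = atan2(cos β − cos α, d + sin α − sin β) = -0.031694 rad; t = (φ − α) mod 2π = 0.019669 rad, q = (β − φ) mod 2π = 0.791909 rad → L = 3.36·(0.019669 + 8.646464 + 0.791909) = 3.36·9.458042 = 31.779020 m
RSR: p² = 2 + d² − 2cos(α−β) + 2d(sin β − sin α) = 102.549325; p = √p² = 10.126664; φ = atan2(cos α − cos β, d − sin α + sin β) = 0.027060 rad; t = (α − φ) mod 2π = 6.204763 rad, q = (φ − β) mod 2π = 5.550030 rad → L = 3.36·(6.204763 + 10.126664 + 5.550030) = 3.36·21.881457 = 73.521694 m
LSR: p² = d² − 2 + 2cos(α−β) + 2d(sin α + sin β) = 99.375941; p = √p² = 9.968748; φ = atan2(−cos α − cos β, d + sin α + sin β) − atan2(−2, p) = 0.027677 rad; t = (φ − α) mod 2π = 0.079039 rad, q = (φ − β) mod 2π = 5.550646 rad → L = 3.36·(0.079039 + 9.968748 + 5.550646) = 3.36·15.598434 = 52.410738 m
RSL: p² = d² − 2 + 2cos(α−β) − 2d(sin α + sin β) = 75.441554; p = √p² = 8.685710; φ = atan2(cos α + cos β, d − sin α − sin β) − atan2(2, p) = -0.031738 rad; t = (α − φ) mod 2π = 6.263561 rad, q = (β − φ) mod 2π = 0.791954 rad → L = 3.36·(6.263561 + 8.685710 + 0.791954) = 3.36·15.741225 = 52.890514 m
RLR: c = (6 − d² + 2cos(α−β) + 2d(sin α − sin β))/8 = -11.818666, |c| > 1 → infeasible
LRL: c = (6 − d² + 2cos(α−β) − 2d(sin α − sin β))/8 = -8.345167, |c| > 1 → infeasible
Shortest: LSL with L = 31.779020 m ≈ 31.7790 m
Convert LSL to answer units (arcs ×180/π): t = 0.019669·180/π = 1.1269°, p = ρ·p = 3.36·8.646464 = 29.0521 m, q = 0.791909·180/π = 45.3731°, L = 31.7790 m.

LSL: t = 1.1269°, p = 29.0521 m, q = 45.3731°, L = 31.7790 m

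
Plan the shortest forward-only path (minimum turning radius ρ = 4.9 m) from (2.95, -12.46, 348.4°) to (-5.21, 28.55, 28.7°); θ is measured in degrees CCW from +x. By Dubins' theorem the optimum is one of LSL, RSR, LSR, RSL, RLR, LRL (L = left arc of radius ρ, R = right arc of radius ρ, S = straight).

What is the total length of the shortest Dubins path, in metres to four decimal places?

50.0966 m

Let ψ = atan2(Δy, Δx) = atan2(41.01, -8.16) = 101.2535° be the start→goal bearing.
Normalize: d = |goal − start| / ρ = 41.813941/4.9 = 8.533457, α = (θ_start − ψ) mod 360° = 247.1465° = 4.313520 rad, β = (θ_goal − ψ) mod 360° = 287.4465° = 5.016888 rad.
Common terms: sin α = -0.921501, cos α = -0.388376, sin β = -0.953997, cos β = 0.299815, cos(α−β) = 0.762668, d² = 72.819896. Work in radians in the unit-radius frame; every candidate has L = ρ·(t + p + q).
LSL: p² = 2 + d² − 2cos(α−β) + 2d(sin α − sin β) = 73.849173; p = √p² = 8.593554; φ = atan2(cos β − cos α, d + sin α − sin β) = 0.080168 rad; t = (φ − α) mod 2π = 2.049833 rad, q = (β − φ) mod 2π = 4.936720 rad → L = 4.9·(2.049833 + 8.593554 + 4.936720) = 4.9·15.580107 = 76.342525 m
RSR: p² = 2 + d² − 2cos(α−β) + 2d(sin β − sin α) = 72.739946; p = √p² = 8.528772; φ = atan2(cos α − cos β, d − sin α + sin β) = -0.080778 rad; t = (α − φ) mod 2π = 4.394299 rad, q = (φ − β) mod 2π = 1.185519 rad → L = 4.9·(4.394299 + 8.528772 + 1.185519) = 4.9·14.108589 = 69.132087 m
LSR: p² = d² − 2 + 2cos(α−β) + 2d(sin α + sin β) = 40.336264; p = √p² = 6.351084; φ = atan2(−cos α − cos β, d + sin α + sin β) − atan2(−2, p) = 0.318377 rad; t = (φ − α) mod 2π = 2.288042 rad, q = (φ − β) mod 2π = 1.584674 rad → L = 4.9·(2.288042 + 6.351084 + 1.584674) = 4.9·10.223800 = 50.096620 m
RSL: p² = d² − 2 + 2cos(α−β) − 2d(sin α + sin β) = 104.354201; p = √p² = 10.215390; φ = atan2(cos α + cos β, d − sin α − sin β) − atan2(2, p) = -0.201845 rad; t = (α − φ) mod 2π = 4.515366 rad, q = (β − φ) mod 2π = 5.218733 rad → L = 4.9·(4.515366 + 10.215390 + 5.218733) = 4.9·19.949489 = 97.752498 m
RLR: c = (6 − d² + 2cos(α−β) + 2d(sin α − sin β))/8 = -8.092493, |c| > 1 → infeasible
LRL: c = (6 − d² + 2cos(α−β) − 2d(sin α − sin β))/8 = -8.231147, |c| > 1 → infeasible
Shortest: LSR with L = 50.096620 m ≈ 50.0966 m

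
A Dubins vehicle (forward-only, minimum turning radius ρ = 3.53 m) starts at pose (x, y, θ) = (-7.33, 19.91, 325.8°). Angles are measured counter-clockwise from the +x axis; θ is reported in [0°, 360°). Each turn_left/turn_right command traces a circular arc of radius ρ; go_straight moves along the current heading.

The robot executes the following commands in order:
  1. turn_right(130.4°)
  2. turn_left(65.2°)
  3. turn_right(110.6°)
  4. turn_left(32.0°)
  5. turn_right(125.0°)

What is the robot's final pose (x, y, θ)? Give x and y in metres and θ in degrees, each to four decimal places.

(-21.1414, 14.2011, 57.0000°)

set_pose: (x, y, θ) = (-7.3300, 19.9100, 325.8000°), ρ = 3.53
turn_right(130.4°): centre at ρ to the right, rotate −130.4° → (-8.3767, 13.5871, 195.4000°)
turn_left(65.2°): centre at ρ to the left, rotate +65.2° → (-10.9219, 10.7604, 260.6000°)
turn_right(110.6°): centre at ρ to the right, rotate −110.6° → (-16.1695, 8.2799, 150.0000°)
turn_left(32.0°): centre at ρ to the left, rotate +32.0° → (-18.0577, 8.7507, 182.0000°)
turn_right(125.0°): centre at ρ to the right, rotate −125.0° → (-21.1414, 14.2011, 57.0000°)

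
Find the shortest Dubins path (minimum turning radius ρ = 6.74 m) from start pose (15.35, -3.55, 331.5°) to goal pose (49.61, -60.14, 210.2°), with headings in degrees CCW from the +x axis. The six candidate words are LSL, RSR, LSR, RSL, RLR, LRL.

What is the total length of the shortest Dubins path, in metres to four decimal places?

Let ψ = atan2(Δy, Δx) = atan2(-56.59, 34.26) = -58.8090° be the start→goal bearing.
Normalize: d = |goal − start| / ρ = 66.152670/6.74 = 9.814936, α = (θ_start − ψ) mod 360° = 30.3090° = 0.528992 rad, β = (θ_goal − ψ) mod 360° = 269.0090° = 4.695092 rad.
Common terms: sin α = 0.504663, cos α = 0.863316, sin β = -0.999850, cos β = -0.017296, cos(α−β) = -0.519519, d² = 96.332972. Work in radians in the unit-radius frame; every candidate has L = ρ·(t + p + q).
LSL: p² = 2 + d² − 2cos(α−β) + 2d(sin α − sin β) = 128.905415; p = √p² = 11.353652; φ = atan2(cos β − cos α, d + sin α − sin β) = -0.077640 rad; t = (φ − α) mod 2π = 5.676554 rad, q = (β − φ) mod 2π = 4.772732 rad → L = 6.74·(5.676554 + 11.353652 + 4.772732) = 6.74·21.802938 = 146.951804 m
RSR: p² = 2 + d² − 2cos(α−β) + 2d(sin β − sin α) = 69.838605; p = √p² = 8.356949; φ = atan2(cos α − cos β, d − sin α + sin β) = 0.105571 rad; t = (α − φ) mod 2π = 0.423421 rad, q = (φ − β) mod 2π = 1.693664 rad → L = 6.74·(0.423421 + 8.356949 + 1.693664) = 6.74·10.474034 = 70.594988 m
LSR: p² = d² − 2 + 2cos(α−β) + 2d(sin α + sin β) = 83.573467; p = √p² = 9.141852; φ = atan2(−cos α − cos β, d + sin α + sin β) − atan2(−2, p) = 0.124852 rad; t = (φ − α) mod 2π = 5.879045 rad, q = (φ − β) mod 2π = 1.712944 rad → L = 6.74·(5.879045 + 9.141852 + 1.712944) = 6.74·16.733842 = 112.786097 m
RSL: p² = d² − 2 + 2cos(α−β) − 2d(sin α + sin β) = 103.014400; p = √p² = 10.149601; φ = atan2(cos α + cos β, d − sin α − sin β) − atan2(2, p) = -0.112686 rad; t = (α − φ) mod 2π = 0.641677 rad, q = (β − φ) mod 2π = 4.807778 rad → L = 6.74·(0.641677 + 10.149601 + 4.807778) = 6.74·15.599056 = 105.137638 m
RLR: c = (6 − d² + 2cos(α−β) + 2d(sin α − sin β))/8 = -7.729826, |c| > 1 → infeasible
LRL: c = (6 − d² + 2cos(α−β) − 2d(sin α − sin β))/8 = -15.113177, |c| > 1 → infeasible
Shortest: RSR with L = 70.594988 m ≈ 70.5950 m

70.5950 m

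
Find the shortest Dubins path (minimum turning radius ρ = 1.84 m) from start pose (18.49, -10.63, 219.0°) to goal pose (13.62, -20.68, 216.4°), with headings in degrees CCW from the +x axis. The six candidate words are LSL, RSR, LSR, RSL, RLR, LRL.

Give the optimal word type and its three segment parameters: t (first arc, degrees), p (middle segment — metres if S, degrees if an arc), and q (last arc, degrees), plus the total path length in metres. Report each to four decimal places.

Let ψ = atan2(Δy, Δx) = atan2(-10.05, -4.87) = -115.8538° be the start→goal bearing.
Normalize: d = |goal − start| / ρ = 11.167784/1.84 = 6.069448, α = (θ_start − ψ) mod 360° = 334.8538° = 5.844301 rad, β = (θ_goal − ψ) mod 360° = 332.2538° = 5.798922 rad.
Common terms: sin α = -0.424930, cos α = 0.905226, sin β = -0.465556, cos β = 0.885018, cos(α−β) = 0.998971, d² = 36.838197. Work in radians in the unit-radius frame; every candidate has L = ρ·(t + p + q).
LSL: p² = 2 + d² − 2cos(α−β) + 2d(sin α − sin β) = 37.333415; p = √p² = 6.110108; φ = atan2(cos β − cos α, d + sin α − sin β) = -0.003307 rad; t = (φ − α) mod 2π = 0.435577 rad, q = (β − φ) mod 2π = 5.802229 rad → L = 1.84·(0.435577 + 6.110108 + 5.802229) = 1.84·12.347914 = 22.720162 m
RSR: p² = 2 + d² − 2cos(α−β) + 2d(sin β − sin α) = 36.347097; p = √p² = 6.028855; φ = atan2(cos α − cos β, d − sin α + sin β) = 0.003352 rad; t = (α − φ) mod 2π = 5.840949 rad, q = (φ − β) mod 2π = 0.487615 rad → L = 1.84·(5.840949 + 6.028855 + 0.487615) = 1.84·12.357419 = 22.737651 m
LSR: p² = d² − 2 + 2cos(α−β) + 2d(sin α + sin β) = 26.026617; p = √p² = 5.101629; φ = atan2(−cos α − cos β, d + sin α + sin β) − atan2(−2, p) = 0.040800 rad; t = (φ − α) mod 2π = 0.479685 rad, q = (φ − β) mod 2π = 0.525064 rad → L = 1.84·(0.479685 + 5.101629 + 0.525064) = 1.84·6.106378 = 11.235735 m
RSL: p² = d² − 2 + 2cos(α−β) − 2d(sin α + sin β) = 47.645659; p = √p² = 6.902584; φ = atan2(cos α + cos β, d − sin α − sin β) − atan2(2, p) = -0.030260 rad; t = (α − φ) mod 2π = 5.874561 rad, q = (β − φ) mod 2π = 5.829182 rad → L = 1.84·(5.874561 + 6.902584 + 5.829182) = 1.84·18.606326 = 34.235640 m
RLR: c = (6 − d² + 2cos(α−β) + 2d(sin α − sin β))/8 = -3.543387, |c| > 1 → infeasible
LRL: c = (6 − d² + 2cos(α−β) − 2d(sin α − sin β))/8 = -3.666677, |c| > 1 → infeasible
Shortest: LSR with L = 11.235735 m ≈ 11.2357 m
Convert LSR to answer units (arcs ×180/π): t = 0.479685·180/π = 27.4839°, p = ρ·p = 1.84·5.101629 = 9.3870 m, q = 0.525064·180/π = 30.0839°, L = 11.2357 m.

LSR: t = 27.4839°, p = 9.3870 m, q = 30.0839°, L = 11.2357 m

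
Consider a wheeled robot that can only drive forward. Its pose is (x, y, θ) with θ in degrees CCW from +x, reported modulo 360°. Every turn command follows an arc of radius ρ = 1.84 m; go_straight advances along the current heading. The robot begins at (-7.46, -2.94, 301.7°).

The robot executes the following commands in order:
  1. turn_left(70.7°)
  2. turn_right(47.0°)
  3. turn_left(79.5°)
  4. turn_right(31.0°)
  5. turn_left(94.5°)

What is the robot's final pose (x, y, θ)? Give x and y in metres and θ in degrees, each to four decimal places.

set_pose: (x, y, θ) = (-7.4600, -2.9400, 301.7000°), ρ = 1.84
turn_left(70.7°): centre at ρ to the left, rotate +70.7° → (-5.4994, -3.7702, 372.4000° ≡ 12.4000°)
turn_right(47.0°): centre at ρ to the right, rotate −47.0° → (-4.0594, -4.0527, -34.6000° ≡ 325.4000°)
turn_left(79.5°): centre at ρ to the left, rotate +79.5° → (-1.7158, -3.8415, 404.9000° ≡ 44.9000°)
turn_right(31.0°): centre at ρ to the right, rotate −31.0° → (-0.8590, -3.3587, 13.9000°)
turn_left(94.5°): centre at ρ to the left, rotate +94.5° → (0.4449, -0.9918, 108.4000°)

(0.4449, -0.9918, 108.4000°)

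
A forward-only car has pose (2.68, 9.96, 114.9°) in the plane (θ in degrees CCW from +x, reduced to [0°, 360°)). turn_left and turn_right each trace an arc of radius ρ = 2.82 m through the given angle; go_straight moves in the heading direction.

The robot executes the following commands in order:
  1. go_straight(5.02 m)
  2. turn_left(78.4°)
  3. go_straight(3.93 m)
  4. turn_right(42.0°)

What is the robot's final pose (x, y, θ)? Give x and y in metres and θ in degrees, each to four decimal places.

(-8.4678, 15.4371, 151.3000°)

set_pose: (x, y, θ) = (2.6800, 9.9600, 114.9000°), ρ = 2.82
go_straight(5.02): x += 5.02·cos θ, y += 5.02·sin θ → (0.5664, 14.5134, 114.9000°)
turn_left(78.4°): centre at ρ to the left, rotate +78.4° → (-2.6402, 16.0704, 193.3000°)
go_straight(3.93): x += 3.93·cos θ, y += 3.93·sin θ → (-6.4648, 15.1663, 193.3000°)
turn_right(42.0°): centre at ρ to the right, rotate −42.0° → (-8.4678, 15.4371, 151.3000°)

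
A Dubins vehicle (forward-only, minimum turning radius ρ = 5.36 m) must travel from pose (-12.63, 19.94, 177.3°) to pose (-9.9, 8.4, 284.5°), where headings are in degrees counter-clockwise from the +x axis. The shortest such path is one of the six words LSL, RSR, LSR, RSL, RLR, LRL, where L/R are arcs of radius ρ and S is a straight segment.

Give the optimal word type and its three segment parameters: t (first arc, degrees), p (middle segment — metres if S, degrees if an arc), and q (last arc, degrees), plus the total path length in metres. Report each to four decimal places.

RLR: t = 36.4509°, p = 241.3856°, q = 97.7347°, L = 35.1346 m

Let ψ = atan2(Δy, Δx) = atan2(-11.54, 2.73) = -76.6903° be the start→goal bearing.
Normalize: d = |goal − start| / ρ = 11.858520/5.36 = 2.212410, α = (θ_start − ψ) mod 360° = 253.9903° = 4.432967 rad, β = (θ_goal − ψ) mod 360° = 1.1903° = 0.020775 rad.
Common terms: sin α = -0.961215, cos α = -0.275800, sin β = 0.020773, cos β = 0.999784, cos(α−β) = -0.295708, d² = 4.894760. Work in radians in the unit-radius frame; every candidate has L = ρ·(t + p + q).
LSL: p² = 2 + d² − 2cos(α−β) + 2d(sin α − sin β) = 3.141053; p = √p² = 1.772302; φ = atan2(cos β − cos α, d + sin α − sin β) = 0.803418 rad; t = (φ − α) mod 2π = 2.653636 rad, q = (β − φ) mod 2π = 5.500542 rad → L = 5.36·(2.653636 + 1.772302 + 5.500542) = 5.36·9.926480 = 53.205932 m
RSR: p² = 2 + d² − 2cos(α−β) + 2d(sin β − sin α) = 11.831300; p = √p² = 3.439666; φ = atan2(cos α − cos β, d − sin α + sin β) = -0.379919 rad; t = (α − φ) mod 2π = 4.812886 rad, q = (φ − β) mod 2π = 5.882491 rad → L = 5.36·(4.812886 + 3.439666 + 5.882491) = 5.36·14.135043 = 75.763832 m
LSR: p² = d² − 2 + 2cos(α−β) + 2d(sin α + sin β) = -1.857942 < 0 → infeasible
RSL: p² = d² − 2 + 2cos(α−β) − 2d(sin α + sin β) = 6.464630; p = √p² = 2.542564; φ = atan2(cos α + cos β, d − sin α − sin β) − atan2(2, p) = -0.440806 rad; t = (α − φ) mod 2π = 4.873773 rad, q = (β − φ) mod 2π = 0.461581 rad → L = 5.36·(4.873773 + 2.542564 + 0.461581) = 5.36·7.877918 = 42.225639 m
RLR: c = (6 − d² + 2cos(α−β) + 2d(sin α − sin β))/8 = -0.478912; p = 2π − arccos c = 4.212974 rad; φ = atan2(cos α − cos β, d − sin α + sin β) = -0.379919 rad; t = (α − φ + p/2) mod 2π = 0.636188 rad, q = (α − β − t + p) mod 2π = 1.705793 rad → L = 5.36·(0.636188 + 4.212974 + 1.705793) = 5.36·6.554954 = 35.134554 m
LRL: c = (6 − d² + 2cos(α−β) − 2d(sin α − sin β))/8 = 0.607368; p = 2π − arccos c = 5.365133 rad; φ = atan2(cos β − cos α, d + sin α − sin β) = 0.803418 rad; t = (φ − α + p/2) mod 2π = 5.336202 rad, q = (β − α − t + p) mod 2π = 1.899924 rad → L = 5.36·(5.336202 + 5.365133 + 1.899924) = 5.36·12.601258 = 67.542745 m
Shortest: RLR with L = 35.134554 m ≈ 35.1346 m
Convert RLR to answer units (arcs ×180/π): t = 0.636188·180/π = 36.4509°, p = 4.212974·180/π = 241.3856°, q = 1.705793·180/π = 97.7347°, L = 35.1346 m.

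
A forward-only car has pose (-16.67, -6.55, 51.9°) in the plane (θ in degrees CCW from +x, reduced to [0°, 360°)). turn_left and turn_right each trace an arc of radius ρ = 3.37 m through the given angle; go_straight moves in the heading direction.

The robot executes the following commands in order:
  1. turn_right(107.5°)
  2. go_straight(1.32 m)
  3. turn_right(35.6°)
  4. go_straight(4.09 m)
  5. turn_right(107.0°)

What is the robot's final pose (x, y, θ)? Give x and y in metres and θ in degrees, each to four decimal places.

set_pose: (x, y, θ) = (-16.6700, -6.5500, 51.9000°), ρ = 3.37
turn_right(107.5°): centre at ρ to the right, rotate −107.5° → (-11.2374, -6.7255, -55.6000° ≡ 304.4000°)
go_straight(1.32): x += 1.32·cos θ, y += 1.32·sin θ → (-10.4916, -7.8146, 304.4000°)
turn_right(35.6°): centre at ρ to the right, rotate −35.6° → (-9.9030, -9.7891, 268.8000°)
go_straight(4.09): x += 4.09·cos θ, y += 4.09·sin θ → (-9.9887, -13.8782, 268.8000°)
turn_right(107.0°): centre at ρ to the right, rotate −107.0° → (-14.4105, -17.0091, 161.8000°)

(-14.4105, -17.0091, 161.8000°)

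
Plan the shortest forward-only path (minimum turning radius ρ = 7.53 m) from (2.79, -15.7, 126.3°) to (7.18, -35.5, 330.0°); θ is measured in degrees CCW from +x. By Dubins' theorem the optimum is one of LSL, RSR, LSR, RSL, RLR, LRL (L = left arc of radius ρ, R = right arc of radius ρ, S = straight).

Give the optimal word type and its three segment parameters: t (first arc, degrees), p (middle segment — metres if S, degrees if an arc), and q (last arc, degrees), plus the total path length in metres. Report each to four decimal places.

Let ψ = atan2(Δy, Δx) = atan2(-19.80, 4.39) = -77.4988° be the start→goal bearing.
Normalize: d = |goal − start| / ρ = 20.280831/7.53 = 2.693337, α = (θ_start − ψ) mod 360° = 203.7988° = 3.556960 rad, β = (θ_goal − ψ) mod 360° = 47.4988° = 0.829010 rad.
Common terms: sin α = -0.403526, cos α = -0.914968, sin β = 0.737263, cos β = 0.675606, cos(α−β) = -0.915663, d² = 7.254067. Work in radians in the unit-radius frame; every candidate has L = ρ·(t + p + q).
LSL: p² = 2 + d² − 2cos(α−β) + 2d(sin α − sin β) = 4.940335; p = √p² = 2.222686; φ = atan2(cos β − cos α, d + sin α − sin β) = 0.797496 rad; t = (φ − α) mod 2π = 3.523721 rad, q = (β − φ) mod 2π = 0.031514 rad → L = 7.53·(3.523721 + 2.222686 + 0.031514) = 7.53·5.777922 = 43.507753 m
RSR: p² = 2 + d² − 2cos(α−β) + 2d(sin β − sin α) = 17.230448; p = √p² = 4.150958; φ = atan2(cos α − cos β, d − sin α + sin β) = -0.393239 rad; t = (α − φ) mod 2π = 3.950199 rad, q = (φ − β) mod 2π = 5.060936 rad → L = 7.53·(3.950199 + 4.150958 + 5.060936) = 7.53·13.162092 = 99.110556 m
LSR: p² = d² − 2 + 2cos(α−β) + 2d(sin α + sin β) = 5.220475; p = √p² = 2.284836; φ = atan2(−cos α − cos β, d + sin α + sin β) − atan2(−2, p) = 0.797930 rad; t = (φ − α) mod 2π = 3.524156 rad, q = (φ − β) mod 2π = 6.252105 rad → L = 7.53·(3.524156 + 2.284836 + 6.252105) = 7.53·12.061097 = 90.820062 m
RSL: p² = d² − 2 + 2cos(α−β) − 2d(sin α + sin β) = 1.625008; p = √p² = 1.274758; φ = atan2(cos α + cos β, d − sin α − sin β) − atan2(2, p) = -1.104441 rad; t = (α − φ) mod 2π = 4.661400 rad, q = (β − φ) mod 2π = 1.933451 rad → L = 7.53·(4.661400 + 1.274758 + 1.933451) = 7.53·7.869609 = 59.258156 m
RLR: c = (6 − d² + 2cos(α−β) + 2d(sin α − sin β))/8 = -1.153806, |c| > 1 → infeasible
LRL: c = (6 − d² + 2cos(α−β) − 2d(sin α − sin β))/8 = 0.382458; p = 2π − arccos c = 5.104844 rad; φ = atan2(cos β − cos α, d + sin α − sin β) = 0.797496 rad; t = (φ − α + p/2) mod 2π = 6.076143 rad, q = (β − α − t + p) mod 2π = 2.583936 rad → L = 7.53·(6.076143 + 5.104844 + 2.583936) = 7.53·13.764924 = 103.649879 m
Shortest: LSL with L = 43.507753 m ≈ 43.5078 m
Convert LSL to answer units (arcs ×180/π): t = 3.523721·180/π = 201.8944°, p = ρ·p = 7.53·2.222686 = 16.7368 m, q = 0.031514·180/π = 1.8056°, L = 43.5078 m.

LSL: t = 201.8944°, p = 16.7368 m, q = 1.8056°, L = 43.5078 m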